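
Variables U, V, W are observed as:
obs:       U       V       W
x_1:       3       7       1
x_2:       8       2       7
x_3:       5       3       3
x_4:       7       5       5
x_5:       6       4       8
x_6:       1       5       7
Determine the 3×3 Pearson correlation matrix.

Step 1 — column means:
  mean(U) = (3 + 8 + 5 + 7 + 6 + 1) / 6 = 30/6 = 5
  mean(V) = (7 + 2 + 3 + 5 + 4 + 5) / 6 = 26/6 = 4.3333
  mean(W) = (1 + 7 + 3 + 5 + 8 + 7) / 6 = 31/6 = 5.1667

Step 2 — sample variances and covariances s[i,j] = (1/(n-1)) · Σ_k (x_{k,i} - mean_i) · (x_{k,j} - mean_j), with n-1 = 5:
  s[U,U] = ((-2)·(-2) + (3)·(3) + (0)·(0) + (2)·(2) + (1)·(1) + (-4)·(-4)) / 5 = 34/5 = 6.8
  s[U,V] = ((-2)·(2.6667) + (3)·(-2.3333) + (0)·(-1.3333) + (2)·(0.6667) + (1)·(-0.3333) + (-4)·(0.6667)) / 5 = -14/5 = -2.8
  s[U,W] = ((-2)·(-4.1667) + (3)·(1.8333) + (0)·(-2.1667) + (2)·(-0.1667) + (1)·(2.8333) + (-4)·(1.8333)) / 5 = 9/5 = 1.8
  s[V,V] = ((2.6667)·(2.6667) + (-2.3333)·(-2.3333) + (-1.3333)·(-1.3333) + (0.6667)·(0.6667) + (-0.3333)·(-0.3333) + (0.6667)·(0.6667)) / 5 = 15.3333/5 = 3.0667
  s[V,W] = ((2.6667)·(-4.1667) + (-2.3333)·(1.8333) + (-1.3333)·(-2.1667) + (0.6667)·(-0.1667) + (-0.3333)·(2.8333) + (0.6667)·(1.8333)) / 5 = -12.3333/5 = -2.4667
  s[W,W] = ((-4.1667)·(-4.1667) + (1.8333)·(1.8333) + (-2.1667)·(-2.1667) + (-0.1667)·(-0.1667) + (2.8333)·(2.8333) + (1.8333)·(1.8333)) / 5 = 36.8333/5 = 7.3667
  Sample standard deviations s_i = √(s[i,i]):
  s(U) = √(6.8) = 2.6077
  s(V) = √(3.0667) = 1.7512
  s(W) = √(7.3667) = 2.7142

Step 3 — r_{ij} = s_{ij} / (s_i · s_j):
  r[U,U] = 1 (diagonal).
  r[U,V] = -2.8 / (2.6077 · 1.7512) = -2.8 / 4.5665 = -0.6132
  r[U,W] = 1.8 / (2.6077 · 2.7142) = 1.8 / 7.0777 = 0.2543
  r[V,V] = 1 (diagonal).
  r[V,W] = -2.4667 / (1.7512 · 2.7142) = -2.4667 / 4.753 = -0.519
  r[W,W] = 1 (diagonal).

R is symmetric with unit diagonal. Assembling:

R = [[1, -0.6132, 0.2543],
 [-0.6132, 1, -0.519],
 [0.2543, -0.519, 1]]


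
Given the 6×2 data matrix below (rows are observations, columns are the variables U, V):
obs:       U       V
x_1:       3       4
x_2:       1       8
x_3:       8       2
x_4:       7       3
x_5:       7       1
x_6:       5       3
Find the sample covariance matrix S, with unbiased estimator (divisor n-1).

Step 1 — column means:
  mean(U) = (3 + 1 + 8 + 7 + 7 + 5) / 6 = 31/6 = 5.1667
  mean(V) = (4 + 8 + 2 + 3 + 1 + 3) / 6 = 21/6 = 3.5

Step 2 — sample covariance S[i,j] = (1/(n-1)) · Σ_k (x_{k,i} - mean_i) · (x_{k,j} - mean_j), with n-1 = 5.
  S[U,U] = ((-2.1667)·(-2.1667) + (-4.1667)·(-4.1667) + (2.8333)·(2.8333) + (1.8333)·(1.8333) + (1.8333)·(1.8333) + (-0.1667)·(-0.1667)) / 5 = 36.8333/5 = 7.3667
  S[U,V] = ((-2.1667)·(0.5) + (-4.1667)·(4.5) + (2.8333)·(-1.5) + (1.8333)·(-0.5) + (1.8333)·(-2.5) + (-0.1667)·(-0.5)) / 5 = -29.5/5 = -5.9
  S[V,V] = ((0.5)·(0.5) + (4.5)·(4.5) + (-1.5)·(-1.5) + (-0.5)·(-0.5) + (-2.5)·(-2.5) + (-0.5)·(-0.5)) / 5 = 29.5/5 = 5.9

S is symmetric (S[j,i] = S[i,j]). Assembling:

S = [[7.3667, -5.9],
 [-5.9, 5.9]]


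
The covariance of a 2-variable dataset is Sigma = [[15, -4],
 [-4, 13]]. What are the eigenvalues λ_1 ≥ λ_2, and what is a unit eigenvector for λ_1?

Step 1 — characteristic polynomial of 2×2 Sigma:
  det(Sigma - λI) = λ² - trace · λ + det = 0.
  trace = 15 + 13 = 28, det = 15·13 - (-4)² = 179.
Step 2 — discriminant:
  Δ = trace² - 4·det = 784 - 716 = 68.
Step 3 — eigenvalues:
  λ = (trace ± √Δ)/2 = (28 ± 8.2462)/2,
  λ_1 = 18.1231,  λ_2 = 9.8769.

Step 4 — unit eigenvector for λ_1: solve (Sigma - λ_1 I)v = 0. First row:
  (15 - 18.1231)·v_x + (-4)·v_y = 0, i.e. (-3.1231)·v_x + (-4)·v_y = 0,
  so v ∝ (b, λ_1 - a) = (-4, 3.1231); multiply by -1 so the first entry is positive: u = (4, -3.1231).
  ||u|| = √((4)² + (-3.1231)²) = √(25.7538) ≈ 5.0748,
  v_1 = u/||u|| ≈ (0.7882, -0.6154) (||v_1|| = 1).

λ_1 = 18.1231,  λ_2 = 9.8769;  v_1 ≈ (0.7882, -0.6154)


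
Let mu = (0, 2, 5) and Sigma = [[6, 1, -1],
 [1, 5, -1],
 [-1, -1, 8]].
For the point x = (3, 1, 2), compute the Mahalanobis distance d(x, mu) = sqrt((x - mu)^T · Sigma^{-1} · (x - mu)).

Step 1 — centre the observation: (x - mu) = (3, -1, -3).

Step 2 — invert Sigma (cofactor / det for 3×3, or solve directly):
  Sigma^{-1} = [[0.1749, -0.0314, 0.0179],
 [-0.0314, 0.2108, 0.0224],
 [0.0179, 0.0224, 0.13]].

Step 3 — form the quadratic (x - mu)^T · Sigma^{-1} · (x - mu):
  Sigma^{-1} · (x - mu) = (0.5022, -0.3722, -0.3587).
  (x - mu)^T · [Sigma^{-1} · (x - mu)] = (3)·(0.5022) + (-1)·(-0.3722) + (-3)·(-0.3587) = 2.9552.

Step 4 — take square root: d = √(2.9552) ≈ 1.7191.

d(x, mu) = √(2.9552) ≈ 1.7191


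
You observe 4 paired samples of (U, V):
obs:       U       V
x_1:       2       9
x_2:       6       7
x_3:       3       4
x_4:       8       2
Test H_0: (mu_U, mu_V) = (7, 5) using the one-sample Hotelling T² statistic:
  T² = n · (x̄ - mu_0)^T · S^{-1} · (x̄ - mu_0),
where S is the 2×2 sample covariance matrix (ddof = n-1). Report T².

Step 1 — sample mean vector:
  mean(U) = (2 + 6 + 3 + 8) / 4 = 19/4 = 4.75
  mean(V) = (9 + 7 + 4 + 2) / 4 = 22/4 = 5.5
  x̄ = (4.75, 5.5),  deviation x̄ - mu_0 = (4.75, 5.5) - (7, 5) = (-2.25, 0.5).

Step 2 — sample covariance matrix, S[i,j] = (1/(n-1)) · Σ_k (x_{k,i} - mean_i) · (x_{k,j} - mean_j), divisor n-1 = 3:
  S[U,U] = ((-2.75)·(-2.75) + (1.25)·(1.25) + (-1.75)·(-1.75) + (3.25)·(3.25)) / 3 = 22.75/3 = 7.5833
  S[U,V] = ((-2.75)·(3.5) + (1.25)·(1.5) + (-1.75)·(-1.5) + (3.25)·(-3.5)) / 3 = -16.5/3 = -5.5
  S[V,V] = ((3.5)·(3.5) + (1.5)·(1.5) + (-1.5)·(-1.5) + (-3.5)·(-3.5)) / 3 = 29/3 = 9.6667
  S = [[7.5833, -5.5],
 [-5.5, 9.6667]].

Step 3 — invert S. det(S) = 7.5833·9.6667 - (-5.5)² = 43.0556.
  S^{-1} = (1/det) · [[d, -b], [-b, a]] = [[0.2245, 0.1277],
 [0.1277, 0.1761]].

Step 4 — quadratic form (x̄ - mu_0)^T · S^{-1} · (x̄ - mu_0):
  S^{-1} · (x̄ - mu_0) = (-0.4413, -0.1994),
  (x̄ - mu_0)^T · [...] = (-2.25)·(-0.4413) + (0.5)·(-0.1994) = 0.8932.

Step 5 — scale by n: T² = 4 · 0.8932 = 3.5729.

T² ≈ 3.5729


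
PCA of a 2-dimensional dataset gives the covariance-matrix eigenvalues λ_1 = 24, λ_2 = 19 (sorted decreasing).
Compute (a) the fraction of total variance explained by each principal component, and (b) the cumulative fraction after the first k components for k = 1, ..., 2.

Step 1 — total variance = trace(Sigma) = Σ λ_i = 24 + 19 = 43.

Step 2 — fraction explained by component i = λ_i / Σ λ:
  PC1: 24/43 = 0.5581
  PC2: 19/43 = 0.4419

Step 3 — cumulative fraction after k components = (λ_1 + ... + λ_k) / Σ λ:
  k = 1: 24/43 = 0.5581
  k = 2: (24 + 19)/43 = 43/43 = 1

Summary (fraction, with percent):

explained: PC1 0.5581 (55.81%), PC2 0.4419 (44.19%);  cumulative: 0.5581, 1


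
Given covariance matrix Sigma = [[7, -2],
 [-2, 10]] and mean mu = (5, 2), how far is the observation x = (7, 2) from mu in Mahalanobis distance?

Step 1 — centre the observation: (x - mu) = (2, 0).

Step 2 — invert Sigma. det(Sigma) = 7·10 - (-2)² = 66.
  Sigma^{-1} = (1/det) · [[d, -b], [-b, a]] = [[0.1515, 0.0303],
 [0.0303, 0.1061]].

Step 3 — form the quadratic (x - mu)^T · Sigma^{-1} · (x - mu):
  Sigma^{-1} · (x - mu) = (0.303, 0.0606).
  (x - mu)^T · [Sigma^{-1} · (x - mu)] = (2)·(0.303) + (0)·(0.0606) = 0.6061.

Step 4 — take square root: d = √(0.6061) ≈ 0.7785.

d(x, mu) = √(0.6061) ≈ 0.7785


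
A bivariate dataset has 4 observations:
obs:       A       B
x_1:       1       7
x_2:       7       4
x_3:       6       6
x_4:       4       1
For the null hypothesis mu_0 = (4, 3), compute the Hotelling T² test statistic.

Step 1 — sample mean vector:
  mean(A) = (1 + 7 + 6 + 4) / 4 = 18/4 = 4.5
  mean(B) = (7 + 4 + 6 + 1) / 4 = 18/4 = 4.5
  x̄ = (4.5, 4.5),  deviation x̄ - mu_0 = (4.5, 4.5) - (4, 3) = (0.5, 1.5).

Step 2 — sample covariance matrix, S[i,j] = (1/(n-1)) · Σ_k (x_{k,i} - mean_i) · (x_{k,j} - mean_j), divisor n-1 = 3:
  S[A,A] = ((-3.5)·(-3.5) + (2.5)·(2.5) + (1.5)·(1.5) + (-0.5)·(-0.5)) / 3 = 21/3 = 7
  S[A,B] = ((-3.5)·(2.5) + (2.5)·(-0.5) + (1.5)·(1.5) + (-0.5)·(-3.5)) / 3 = -6/3 = -2
  S[B,B] = ((2.5)·(2.5) + (-0.5)·(-0.5) + (1.5)·(1.5) + (-3.5)·(-3.5)) / 3 = 21/3 = 7
  S = [[7, -2],
 [-2, 7]].

Step 3 — invert S. det(S) = 7·7 - (-2)² = 45.
  S^{-1} = (1/det) · [[d, -b], [-b, a]] = [[0.1556, 0.0444],
 [0.0444, 0.1556]].

Step 4 — quadratic form (x̄ - mu_0)^T · S^{-1} · (x̄ - mu_0):
  S^{-1} · (x̄ - mu_0) = (0.1444, 0.2556),
  (x̄ - mu_0)^T · [...] = (0.5)·(0.1444) + (1.5)·(0.2556) = 0.4556.

Step 5 — scale by n: T² = 4 · 0.4556 = 1.8222.

T² ≈ 1.8222


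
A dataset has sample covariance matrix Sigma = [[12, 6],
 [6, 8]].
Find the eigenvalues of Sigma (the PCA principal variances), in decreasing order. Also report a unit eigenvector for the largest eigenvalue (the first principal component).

Step 1 — characteristic polynomial of 2×2 Sigma:
  det(Sigma - λI) = λ² - trace · λ + det = 0.
  trace = 12 + 8 = 20, det = 12·8 - (6)² = 60.
Step 2 — discriminant:
  Δ = trace² - 4·det = 400 - 240 = 160.
Step 3 — eigenvalues:
  λ = (trace ± √Δ)/2 = (20 ± 12.6491)/2,
  λ_1 = 16.3246,  λ_2 = 3.6754.

Step 4 — unit eigenvector for λ_1: solve (Sigma - λ_1 I)v = 0. First row:
  (12 - 16.3246)·v_x + (6)·v_y = 0, i.e. (-4.3246)·v_x + (6)·v_y = 0,
  so v ∝ (b, λ_1 - a) = (6, 4.3246) = u.
  ||u|| = √((6)² + (4.3246)²) = √(54.7018) ≈ 7.3961,
  v_1 = u/||u|| ≈ (0.8112, 0.5847) (||v_1|| = 1).

λ_1 = 16.3246,  λ_2 = 3.6754;  v_1 ≈ (0.8112, 0.5847)


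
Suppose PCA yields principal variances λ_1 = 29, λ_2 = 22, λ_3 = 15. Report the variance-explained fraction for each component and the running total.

Step 1 — total variance = trace(Sigma) = Σ λ_i = 29 + 22 + 15 = 66.

Step 2 — fraction explained by component i = λ_i / Σ λ:
  PC1: 29/66 = 0.4394
  PC2: 22/66 = 0.3333
  PC3: 15/66 = 0.2273

Step 3 — cumulative fraction after k components = (λ_1 + ... + λ_k) / Σ λ:
  k = 1: 29/66 = 0.4394
  k = 2: (29 + 22)/66 = 51/66 = 0.7727
  k = 3: (29 + 22 + 15)/66 = 66/66 = 1

Summary (fraction, with percent):

explained: PC1 0.4394 (43.94%), PC2 0.3333 (33.33%), PC3 0.2273 (22.73%);  cumulative: 0.4394, 0.7727, 1


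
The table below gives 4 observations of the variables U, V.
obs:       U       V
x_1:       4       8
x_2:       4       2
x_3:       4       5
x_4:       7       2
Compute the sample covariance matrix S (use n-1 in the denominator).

Step 1 — column means:
  mean(U) = (4 + 4 + 4 + 7) / 4 = 19/4 = 4.75
  mean(V) = (8 + 2 + 5 + 2) / 4 = 17/4 = 4.25

Step 2 — sample covariance S[i,j] = (1/(n-1)) · Σ_k (x_{k,i} - mean_i) · (x_{k,j} - mean_j), with n-1 = 3.
  S[U,U] = ((-0.75)·(-0.75) + (-0.75)·(-0.75) + (-0.75)·(-0.75) + (2.25)·(2.25)) / 3 = 6.75/3 = 2.25
  S[U,V] = ((-0.75)·(3.75) + (-0.75)·(-2.25) + (-0.75)·(0.75) + (2.25)·(-2.25)) / 3 = -6.75/3 = -2.25
  S[V,V] = ((3.75)·(3.75) + (-2.25)·(-2.25) + (0.75)·(0.75) + (-2.25)·(-2.25)) / 3 = 24.75/3 = 8.25

S is symmetric (S[j,i] = S[i,j]). Assembling:

S = [[2.25, -2.25],
 [-2.25, 8.25]]


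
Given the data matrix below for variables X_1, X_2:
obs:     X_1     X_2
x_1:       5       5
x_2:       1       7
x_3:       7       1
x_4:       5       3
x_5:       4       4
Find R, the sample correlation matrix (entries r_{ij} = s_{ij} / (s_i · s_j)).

Step 1 — column means:
  mean(X_1) = (5 + 1 + 7 + 5 + 4) / 5 = 22/5 = 4.4
  mean(X_2) = (5 + 7 + 1 + 3 + 4) / 5 = 20/5 = 4

Step 2 — sample variances and covariances s[i,j] = (1/(n-1)) · Σ_k (x_{k,i} - mean_i) · (x_{k,j} - mean_j), with n-1 = 4:
  s[X_1,X_1] = ((0.6)·(0.6) + (-3.4)·(-3.4) + (2.6)·(2.6) + (0.6)·(0.6) + (-0.4)·(-0.4)) / 4 = 19.2/4 = 4.8
  s[X_1,X_2] = ((0.6)·(1) + (-3.4)·(3) + (2.6)·(-3) + (0.6)·(-1) + (-0.4)·(0)) / 4 = -18/4 = -4.5
  s[X_2,X_2] = ((1)·(1) + (3)·(3) + (-3)·(-3) + (-1)·(-1) + (0)·(0)) / 4 = 20/4 = 5
  Sample standard deviations s_i = √(s[i,i]):
  s(X_1) = √(4.8) = 2.1909
  s(X_2) = √(5) = 2.2361

Step 3 — r_{ij} = s_{ij} / (s_i · s_j):
  r[X_1,X_1] = 1 (diagonal).
  r[X_1,X_2] = -4.5 / (2.1909 · 2.2361) = -4.5 / 4.899 = -0.9186
  r[X_2,X_2] = 1 (diagonal).

R is symmetric with unit diagonal. Assembling:

R = [[1, -0.9186],
 [-0.9186, 1]]


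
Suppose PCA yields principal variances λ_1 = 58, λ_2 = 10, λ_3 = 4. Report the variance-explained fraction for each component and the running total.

Step 1 — total variance = trace(Sigma) = Σ λ_i = 58 + 10 + 4 = 72.

Step 2 — fraction explained by component i = λ_i / Σ λ:
  PC1: 58/72 = 0.8056
  PC2: 10/72 = 0.1389
  PC3: 4/72 = 0.0556

Step 3 — cumulative fraction after k components = (λ_1 + ... + λ_k) / Σ λ:
  k = 1: 58/72 = 0.8056
  k = 2: (58 + 10)/72 = 68/72 = 0.9444
  k = 3: (58 + 10 + 4)/72 = 72/72 = 1

Summary (fraction, with percent):

explained: PC1 0.8056 (80.56%), PC2 0.1389 (13.89%), PC3 0.0556 (5.56%);  cumulative: 0.8056, 0.9444, 1


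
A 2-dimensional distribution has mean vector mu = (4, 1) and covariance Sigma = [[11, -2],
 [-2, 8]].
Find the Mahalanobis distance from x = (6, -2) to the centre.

Step 1 — centre the observation: (x - mu) = (2, -3).

Step 2 — invert Sigma. det(Sigma) = 11·8 - (-2)² = 84.
  Sigma^{-1} = (1/det) · [[d, -b], [-b, a]] = [[0.0952, 0.0238],
 [0.0238, 0.131]].

Step 3 — form the quadratic (x - mu)^T · Sigma^{-1} · (x - mu):
  Sigma^{-1} · (x - mu) = (0.119, -0.3452).
  (x - mu)^T · [Sigma^{-1} · (x - mu)] = (2)·(0.119) + (-3)·(-0.3452) = 1.2738.

Step 4 — take square root: d = √(1.2738) ≈ 1.1286.

d(x, mu) = √(1.2738) ≈ 1.1286


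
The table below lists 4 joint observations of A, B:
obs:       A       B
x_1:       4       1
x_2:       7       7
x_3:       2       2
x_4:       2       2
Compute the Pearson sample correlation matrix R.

Step 1 — column means:
  mean(A) = (4 + 7 + 2 + 2) / 4 = 15/4 = 3.75
  mean(B) = (1 + 7 + 2 + 2) / 4 = 12/4 = 3

Step 2 — sample variances and covariances s[i,j] = (1/(n-1)) · Σ_k (x_{k,i} - mean_i) · (x_{k,j} - mean_j), with n-1 = 3:
  s[A,A] = ((0.25)·(0.25) + (3.25)·(3.25) + (-1.75)·(-1.75) + (-1.75)·(-1.75)) / 3 = 16.75/3 = 5.5833
  s[A,B] = ((0.25)·(-2) + (3.25)·(4) + (-1.75)·(-1) + (-1.75)·(-1)) / 3 = 16/3 = 5.3333
  s[B,B] = ((-2)·(-2) + (4)·(4) + (-1)·(-1) + (-1)·(-1)) / 3 = 22/3 = 7.3333
  Sample standard deviations s_i = √(s[i,i]):
  s(A) = √(5.5833) = 2.3629
  s(B) = √(7.3333) = 2.708

Step 3 — r_{ij} = s_{ij} / (s_i · s_j):
  r[A,A] = 1 (diagonal).
  r[A,B] = 5.3333 / (2.3629 · 2.708) = 5.3333 / 6.3988 = 0.8335
  r[B,B] = 1 (diagonal).

R is symmetric with unit diagonal. Assembling:

R = [[1, 0.8335],
 [0.8335, 1]]


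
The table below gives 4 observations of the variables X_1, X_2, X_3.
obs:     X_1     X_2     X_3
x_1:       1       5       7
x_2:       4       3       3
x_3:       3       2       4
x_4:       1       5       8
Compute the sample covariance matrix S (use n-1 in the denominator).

Step 1 — column means:
  mean(X_1) = (1 + 4 + 3 + 1) / 4 = 9/4 = 2.25
  mean(X_2) = (5 + 3 + 2 + 5) / 4 = 15/4 = 3.75
  mean(X_3) = (7 + 3 + 4 + 8) / 4 = 22/4 = 5.5

Step 2 — sample covariance S[i,j] = (1/(n-1)) · Σ_k (x_{k,i} - mean_i) · (x_{k,j} - mean_j), with n-1 = 3.
  S[X_1,X_1] = ((-1.25)·(-1.25) + (1.75)·(1.75) + (0.75)·(0.75) + (-1.25)·(-1.25)) / 3 = 6.75/3 = 2.25
  S[X_1,X_2] = ((-1.25)·(1.25) + (1.75)·(-0.75) + (0.75)·(-1.75) + (-1.25)·(1.25)) / 3 = -5.75/3 = -1.9167
  S[X_1,X_3] = ((-1.25)·(1.5) + (1.75)·(-2.5) + (0.75)·(-1.5) + (-1.25)·(2.5)) / 3 = -10.5/3 = -3.5
  S[X_2,X_2] = ((1.25)·(1.25) + (-0.75)·(-0.75) + (-1.75)·(-1.75) + (1.25)·(1.25)) / 3 = 6.75/3 = 2.25
  S[X_2,X_3] = ((1.25)·(1.5) + (-0.75)·(-2.5) + (-1.75)·(-1.5) + (1.25)·(2.5)) / 3 = 9.5/3 = 3.1667
  S[X_3,X_3] = ((1.5)·(1.5) + (-2.5)·(-2.5) + (-1.5)·(-1.5) + (2.5)·(2.5)) / 3 = 17/3 = 5.6667

S is symmetric (S[j,i] = S[i,j]). Assembling:

S = [[2.25, -1.9167, -3.5],
 [-1.9167, 2.25, 3.1667],
 [-3.5, 3.1667, 5.6667]]


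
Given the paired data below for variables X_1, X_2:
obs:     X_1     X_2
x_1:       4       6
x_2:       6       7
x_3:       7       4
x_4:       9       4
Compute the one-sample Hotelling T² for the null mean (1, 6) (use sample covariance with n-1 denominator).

Step 1 — sample mean vector:
  mean(X_1) = (4 + 6 + 7 + 9) / 4 = 26/4 = 6.5
  mean(X_2) = (6 + 7 + 4 + 4) / 4 = 21/4 = 5.25
  x̄ = (6.5, 5.25),  deviation x̄ - mu_0 = (6.5, 5.25) - (1, 6) = (5.5, -0.75).

Step 2 — sample covariance matrix, S[i,j] = (1/(n-1)) · Σ_k (x_{k,i} - mean_i) · (x_{k,j} - mean_j), divisor n-1 = 3:
  S[X_1,X_1] = ((-2.5)·(-2.5) + (-0.5)·(-0.5) + (0.5)·(0.5) + (2.5)·(2.5)) / 3 = 13/3 = 4.3333
  S[X_1,X_2] = ((-2.5)·(0.75) + (-0.5)·(1.75) + (0.5)·(-1.25) + (2.5)·(-1.25)) / 3 = -6.5/3 = -2.1667
  S[X_2,X_2] = ((0.75)·(0.75) + (1.75)·(1.75) + (-1.25)·(-1.25) + (-1.25)·(-1.25)) / 3 = 6.75/3 = 2.25
  S = [[4.3333, -2.1667],
 [-2.1667, 2.25]].

Step 3 — invert S. det(S) = 4.3333·2.25 - (-2.1667)² = 5.0556.
  S^{-1} = (1/det) · [[d, -b], [-b, a]] = [[0.4451, 0.4286],
 [0.4286, 0.8571]].

Step 4 — quadratic form (x̄ - mu_0)^T · S^{-1} · (x̄ - mu_0):
  S^{-1} · (x̄ - mu_0) = (2.1264, 1.7143),
  (x̄ - mu_0)^T · [...] = (5.5)·(2.1264) + (-0.75)·(1.7143) = 10.4093.

Step 5 — scale by n: T² = 4 · 10.4093 = 41.6374.

T² ≈ 41.6374


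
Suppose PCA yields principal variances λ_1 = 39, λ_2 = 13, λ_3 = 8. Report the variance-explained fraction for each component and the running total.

Step 1 — total variance = trace(Sigma) = Σ λ_i = 39 + 13 + 8 = 60.

Step 2 — fraction explained by component i = λ_i / Σ λ:
  PC1: 39/60 = 0.65
  PC2: 13/60 = 0.2167
  PC3: 8/60 = 0.1333

Step 3 — cumulative fraction after k components = (λ_1 + ... + λ_k) / Σ λ:
  k = 1: 39/60 = 0.65
  k = 2: (39 + 13)/60 = 52/60 = 0.8667
  k = 3: (39 + 13 + 8)/60 = 60/60 = 1

Summary (fraction, with percent):

explained: PC1 0.65 (65%), PC2 0.2167 (21.67%), PC3 0.1333 (13.33%);  cumulative: 0.65, 0.8667, 1


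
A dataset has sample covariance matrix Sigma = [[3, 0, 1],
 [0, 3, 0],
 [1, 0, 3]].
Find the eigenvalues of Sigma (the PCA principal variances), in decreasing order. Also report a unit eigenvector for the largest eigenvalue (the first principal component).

Step 1 — characteristic polynomial p(λ) = det(λI - Sigma) = λ³ - tr·λ² + c_1·λ - det, where tr = trace, c_1 = sum of the principal 2×2 minors, det = det(Sigma):
  tr = 3 + 3 + 3 = 9,
  c_1 = (3·3 - (0)²) + (3·3 - (1)²) + (3·3 - (0)²) = 9 + 8 + 9 = 26,
  det = 3·(3·3 - (0)²) - (0)·((0)·3 - (0)·(1)) + (1)·((0)·(0) - 3·(1)) = 3·(9) - (0)·(0) + (1)·(-3) = 24.
  So p(λ) = λ³ - 9λ² + 26λ - 24.
Step 2 — look for an integer root (rational root theorem: any rational root is an integer divisor of 24). Testing λ = 2:
  p(2) = 8 - 36 + 52 - 24 = 0  ✓
  Dividing out (λ - 2): p(λ) = (λ - 2)(λ² - 7λ + 12).
Step 3 — remaining eigenvalues from the quadratic λ² - 7λ + 12 = 0:
  Δ = 7² - 4·12 = 49 - 48 = 1,  λ = (7 ± √1)/2 = (7 ± 1)/2 = 4 or 3.
  Sorted: λ_1 = 4,  λ_2 = 3,  λ_3 = 2  (check: sum = 9 = tr ✓).

Step 4 — unit eigenvector for λ_1 = 4: v spans the null space of (Sigma - λ_1 I), whose rows are
  r_1 = (-1, 0, 1),  r_2 = (0, -1, 0),  r_3 = (1, 0, -1).
  v is orthogonal to every row, so take v ∝ r_1 × r_2 = ((0)·(0) - (1)·(-1), (1)·(0) - (-1)·(0), (-1)·(-1) - (0)·(0)) = (1, 0, 1).
  Let u = (1, 0, 1).
  ||u|| = √((1)² + (0)² + (1)²) = √(2) ≈ 1.4142,  v_1 = u/||u|| ≈ (0.7071, 0, 0.7071) (||v_1|| = 1).

λ_1 = 4,  λ_2 = 3,  λ_3 = 2;  v_1 ≈ (0.7071, 0, 0.7071)


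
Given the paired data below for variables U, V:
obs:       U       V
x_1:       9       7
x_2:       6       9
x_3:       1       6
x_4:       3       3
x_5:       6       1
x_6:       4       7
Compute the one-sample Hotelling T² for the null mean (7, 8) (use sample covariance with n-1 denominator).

Step 1 — sample mean vector:
  mean(U) = (9 + 6 + 1 + 3 + 6 + 4) / 6 = 29/6 = 4.8333
  mean(V) = (7 + 9 + 6 + 3 + 1 + 7) / 6 = 33/6 = 5.5
  x̄ = (4.8333, 5.5),  deviation x̄ - mu_0 = (4.8333, 5.5) - (7, 8) = (-2.1667, -2.5).

Step 2 — sample covariance matrix, S[i,j] = (1/(n-1)) · Σ_k (x_{k,i} - mean_i) · (x_{k,j} - mean_j), divisor n-1 = 5:
  S[U,U] = ((4.1667)·(4.1667) + (1.1667)·(1.1667) + (-3.8333)·(-3.8333) + (-1.8333)·(-1.8333) + (1.1667)·(1.1667) + (-0.8333)·(-0.8333)) / 5 = 38.8333/5 = 7.7667
  S[U,V] = ((4.1667)·(1.5) + (1.1667)·(3.5) + (-3.8333)·(0.5) + (-1.8333)·(-2.5) + (1.1667)·(-4.5) + (-0.8333)·(1.5)) / 5 = 6.5/5 = 1.3
  S[V,V] = ((1.5)·(1.5) + (3.5)·(3.5) + (0.5)·(0.5) + (-2.5)·(-2.5) + (-4.5)·(-4.5) + (1.5)·(1.5)) / 5 = 43.5/5 = 8.7
  S = [[7.7667, 1.3],
 [1.3, 8.7]].

Step 3 — invert S. det(S) = 7.7667·8.7 - (1.3)² = 65.88.
  S^{-1} = (1/det) · [[d, -b], [-b, a]] = [[0.1321, -0.0197],
 [-0.0197, 0.1179]].

Step 4 — quadratic form (x̄ - mu_0)^T · S^{-1} · (x̄ - mu_0):
  S^{-1} · (x̄ - mu_0) = (-0.2368, -0.252),
  (x̄ - mu_0)^T · [...] = (-2.1667)·(-0.2368) + (-2.5)·(-0.252) = 1.143.

Step 5 — scale by n: T² = 6 · 1.143 = 6.8579.

T² ≈ 6.8579


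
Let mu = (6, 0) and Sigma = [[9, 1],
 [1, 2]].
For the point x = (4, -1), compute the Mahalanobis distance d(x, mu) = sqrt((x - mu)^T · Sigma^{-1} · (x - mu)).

Step 1 — centre the observation: (x - mu) = (-2, -1).

Step 2 — invert Sigma. det(Sigma) = 9·2 - (1)² = 17.
  Sigma^{-1} = (1/det) · [[d, -b], [-b, a]] = [[0.1176, -0.0588],
 [-0.0588, 0.5294]].

Step 3 — form the quadratic (x - mu)^T · Sigma^{-1} · (x - mu):
  Sigma^{-1} · (x - mu) = (-0.1765, -0.4118).
  (x - mu)^T · [Sigma^{-1} · (x - mu)] = (-2)·(-0.1765) + (-1)·(-0.4118) = 0.7647.

Step 4 — take square root: d = √(0.7647) ≈ 0.8745.

d(x, mu) = √(0.7647) ≈ 0.8745


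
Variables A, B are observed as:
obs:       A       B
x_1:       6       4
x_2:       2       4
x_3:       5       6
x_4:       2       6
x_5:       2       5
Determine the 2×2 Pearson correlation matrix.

Step 1 — column means:
  mean(A) = (6 + 2 + 5 + 2 + 2) / 5 = 17/5 = 3.4
  mean(B) = (4 + 4 + 6 + 6 + 5) / 5 = 25/5 = 5

Step 2 — sample variances and covariances s[i,j] = (1/(n-1)) · Σ_k (x_{k,i} - mean_i) · (x_{k,j} - mean_j), with n-1 = 4:
  s[A,A] = ((2.6)·(2.6) + (-1.4)·(-1.4) + (1.6)·(1.6) + (-1.4)·(-1.4) + (-1.4)·(-1.4)) / 4 = 15.2/4 = 3.8
  s[A,B] = ((2.6)·(-1) + (-1.4)·(-1) + (1.6)·(1) + (-1.4)·(1) + (-1.4)·(0)) / 4 = -1/4 = -0.25
  s[B,B] = ((-1)·(-1) + (-1)·(-1) + (1)·(1) + (1)·(1) + (0)·(0)) / 4 = 4/4 = 1
  Sample standard deviations s_i = √(s[i,i]):
  s(A) = √(3.8) = 1.9494
  s(B) = √(1) = 1

Step 3 — r_{ij} = s_{ij} / (s_i · s_j):
  r[A,A] = 1 (diagonal).
  r[A,B] = -0.25 / (1.9494 · 1) = -0.25 / 1.9494 = -0.1282
  r[B,B] = 1 (diagonal).

R is symmetric with unit diagonal. Assembling:

R = [[1, -0.1282],
 [-0.1282, 1]]


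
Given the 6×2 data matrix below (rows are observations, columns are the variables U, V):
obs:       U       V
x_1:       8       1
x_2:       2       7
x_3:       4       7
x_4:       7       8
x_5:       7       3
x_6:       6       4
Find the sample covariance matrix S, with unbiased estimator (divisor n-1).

Step 1 — column means:
  mean(U) = (8 + 2 + 4 + 7 + 7 + 6) / 6 = 34/6 = 5.6667
  mean(V) = (1 + 7 + 7 + 8 + 3 + 4) / 6 = 30/6 = 5

Step 2 — sample covariance S[i,j] = (1/(n-1)) · Σ_k (x_{k,i} - mean_i) · (x_{k,j} - mean_j), with n-1 = 5.
  S[U,U] = ((2.3333)·(2.3333) + (-3.6667)·(-3.6667) + (-1.6667)·(-1.6667) + (1.3333)·(1.3333) + (1.3333)·(1.3333) + (0.3333)·(0.3333)) / 5 = 25.3333/5 = 5.0667
  S[U,V] = ((2.3333)·(-4) + (-3.6667)·(2) + (-1.6667)·(2) + (1.3333)·(3) + (1.3333)·(-2) + (0.3333)·(-1)) / 5 = -19/5 = -3.8
  S[V,V] = ((-4)·(-4) + (2)·(2) + (2)·(2) + (3)·(3) + (-2)·(-2) + (-1)·(-1)) / 5 = 38/5 = 7.6

S is symmetric (S[j,i] = S[i,j]). Assembling:

S = [[5.0667, -3.8],
 [-3.8, 7.6]]


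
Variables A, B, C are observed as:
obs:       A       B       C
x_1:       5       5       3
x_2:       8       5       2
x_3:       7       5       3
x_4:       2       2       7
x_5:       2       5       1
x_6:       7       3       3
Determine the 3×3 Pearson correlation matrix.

Step 1 — column means:
  mean(A) = (5 + 8 + 7 + 2 + 2 + 7) / 6 = 31/6 = 5.1667
  mean(B) = (5 + 5 + 5 + 2 + 5 + 3) / 6 = 25/6 = 4.1667
  mean(C) = (3 + 2 + 3 + 7 + 1 + 3) / 6 = 19/6 = 3.1667

Step 2 — sample variances and covariances s[i,j] = (1/(n-1)) · Σ_k (x_{k,i} - mean_i) · (x_{k,j} - mean_j), with n-1 = 5:
  s[A,A] = ((-0.1667)·(-0.1667) + (2.8333)·(2.8333) + (1.8333)·(1.8333) + (-3.1667)·(-3.1667) + (-3.1667)·(-3.1667) + (1.8333)·(1.8333)) / 5 = 34.8333/5 = 6.9667
  s[A,B] = ((-0.1667)·(0.8333) + (2.8333)·(0.8333) + (1.8333)·(0.8333) + (-3.1667)·(-2.1667) + (-3.1667)·(0.8333) + (1.8333)·(-1.1667)) / 5 = 5.8333/5 = 1.1667
  s[A,C] = ((-0.1667)·(-0.1667) + (2.8333)·(-1.1667) + (1.8333)·(-0.1667) + (-3.1667)·(3.8333) + (-3.1667)·(-2.1667) + (1.8333)·(-0.1667)) / 5 = -9.1667/5 = -1.8333
  s[B,B] = ((0.8333)·(0.8333) + (0.8333)·(0.8333) + (0.8333)·(0.8333) + (-2.1667)·(-2.1667) + (0.8333)·(0.8333) + (-1.1667)·(-1.1667)) / 5 = 8.8333/5 = 1.7667
  s[B,C] = ((0.8333)·(-0.1667) + (0.8333)·(-1.1667) + (0.8333)·(-0.1667) + (-2.1667)·(3.8333) + (0.8333)·(-2.1667) + (-1.1667)·(-0.1667)) / 5 = -11.1667/5 = -2.2333
  s[C,C] = ((-0.1667)·(-0.1667) + (-1.1667)·(-1.1667) + (-0.1667)·(-0.1667) + (3.8333)·(3.8333) + (-2.1667)·(-2.1667) + (-0.1667)·(-0.1667)) / 5 = 20.8333/5 = 4.1667
  Sample standard deviations s_i = √(s[i,i]):
  s(A) = √(6.9667) = 2.6394
  s(B) = √(1.7667) = 1.3292
  s(C) = √(4.1667) = 2.0412

Step 3 — r_{ij} = s_{ij} / (s_i · s_j):
  r[A,A] = 1 (diagonal).
  r[A,B] = 1.1667 / (2.6394 · 1.3292) = 1.1667 / 3.5082 = 0.3326
  r[A,C] = -1.8333 / (2.6394 · 2.0412) = -1.8333 / 5.3877 = -0.3403
  r[B,B] = 1 (diagonal).
  r[B,C] = -2.2333 / (1.3292 · 2.0412) = -2.2333 / 2.7131 = -0.8232
  r[C,C] = 1 (diagonal).

R is symmetric with unit diagonal. Assembling:

R = [[1, 0.3326, -0.3403],
 [0.3326, 1, -0.8232],
 [-0.3403, -0.8232, 1]]


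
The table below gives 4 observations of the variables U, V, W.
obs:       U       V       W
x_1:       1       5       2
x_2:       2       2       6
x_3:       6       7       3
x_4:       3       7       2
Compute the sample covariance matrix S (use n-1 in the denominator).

Step 1 — column means:
  mean(U) = (1 + 2 + 6 + 3) / 4 = 12/4 = 3
  mean(V) = (5 + 2 + 7 + 7) / 4 = 21/4 = 5.25
  mean(W) = (2 + 6 + 3 + 2) / 4 = 13/4 = 3.25

Step 2 — sample covariance S[i,j] = (1/(n-1)) · Σ_k (x_{k,i} - mean_i) · (x_{k,j} - mean_j), with n-1 = 3.
  S[U,U] = ((-2)·(-2) + (-1)·(-1) + (3)·(3) + (0)·(0)) / 3 = 14/3 = 4.6667
  S[U,V] = ((-2)·(-0.25) + (-1)·(-3.25) + (3)·(1.75) + (0)·(1.75)) / 3 = 9/3 = 3
  S[U,W] = ((-2)·(-1.25) + (-1)·(2.75) + (3)·(-0.25) + (0)·(-1.25)) / 3 = -1/3 = -0.3333
  S[V,V] = ((-0.25)·(-0.25) + (-3.25)·(-3.25) + (1.75)·(1.75) + (1.75)·(1.75)) / 3 = 16.75/3 = 5.5833
  S[V,W] = ((-0.25)·(-1.25) + (-3.25)·(2.75) + (1.75)·(-0.25) + (1.75)·(-1.25)) / 3 = -11.25/3 = -3.75
  S[W,W] = ((-1.25)·(-1.25) + (2.75)·(2.75) + (-0.25)·(-0.25) + (-1.25)·(-1.25)) / 3 = 10.75/3 = 3.5833

S is symmetric (S[j,i] = S[i,j]). Assembling:

S = [[4.6667, 3, -0.3333],
 [3, 5.5833, -3.75],
 [-0.3333, -3.75, 3.5833]]


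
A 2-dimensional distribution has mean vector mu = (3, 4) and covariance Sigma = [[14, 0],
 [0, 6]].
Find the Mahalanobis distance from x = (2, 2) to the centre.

Step 1 — centre the observation: (x - mu) = (-1, -2).

Step 2 — invert Sigma. det(Sigma) = 14·6 - (0)² = 84.
  Sigma^{-1} = (1/det) · [[d, -b], [-b, a]] = [[0.0714, 0],
 [0, 0.1667]].

Step 3 — form the quadratic (x - mu)^T · Sigma^{-1} · (x - mu):
  Sigma^{-1} · (x - mu) = (-0.0714, -0.3333).
  (x - mu)^T · [Sigma^{-1} · (x - mu)] = (-1)·(-0.0714) + (-2)·(-0.3333) = 0.7381.

Step 4 — take square root: d = √(0.7381) ≈ 0.8591.

d(x, mu) = √(0.7381) ≈ 0.8591


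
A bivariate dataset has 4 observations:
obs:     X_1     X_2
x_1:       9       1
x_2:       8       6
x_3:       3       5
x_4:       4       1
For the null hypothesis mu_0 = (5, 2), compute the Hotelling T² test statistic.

Step 1 — sample mean vector:
  mean(X_1) = (9 + 8 + 3 + 4) / 4 = 24/4 = 6
  mean(X_2) = (1 + 6 + 5 + 1) / 4 = 13/4 = 3.25
  x̄ = (6, 3.25),  deviation x̄ - mu_0 = (6, 3.25) - (5, 2) = (1, 1.25).

Step 2 — sample covariance matrix, S[i,j] = (1/(n-1)) · Σ_k (x_{k,i} - mean_i) · (x_{k,j} - mean_j), divisor n-1 = 3:
  S[X_1,X_1] = ((3)·(3) + (2)·(2) + (-3)·(-3) + (-2)·(-2)) / 3 = 26/3 = 8.6667
  S[X_1,X_2] = ((3)·(-2.25) + (2)·(2.75) + (-3)·(1.75) + (-2)·(-2.25)) / 3 = -2/3 = -0.6667
  S[X_2,X_2] = ((-2.25)·(-2.25) + (2.75)·(2.75) + (1.75)·(1.75) + (-2.25)·(-2.25)) / 3 = 20.75/3 = 6.9167
  S = [[8.6667, -0.6667],
 [-0.6667, 6.9167]].

Step 3 — invert S. det(S) = 8.6667·6.9167 - (-0.6667)² = 59.5.
  S^{-1} = (1/det) · [[d, -b], [-b, a]] = [[0.1162, 0.0112],
 [0.0112, 0.1457]].

Step 4 — quadratic form (x̄ - mu_0)^T · S^{-1} · (x̄ - mu_0):
  S^{-1} · (x̄ - mu_0) = (0.1303, 0.1933),
  (x̄ - mu_0)^T · [...] = (1)·(0.1303) + (1.25)·(0.1933) = 0.3718.

Step 5 — scale by n: T² = 4 · 0.3718 = 1.4874.

T² ≈ 1.4874


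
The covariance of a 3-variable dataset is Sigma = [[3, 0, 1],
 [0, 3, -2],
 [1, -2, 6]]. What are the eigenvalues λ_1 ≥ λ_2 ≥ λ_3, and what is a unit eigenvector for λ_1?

Step 1 — characteristic polynomial p(λ) = det(λI - Sigma) = λ³ - tr·λ² + c_1·λ - det, where tr = trace, c_1 = sum of the principal 2×2 minors, det = det(Sigma):
  tr = 3 + 3 + 6 = 12,
  c_1 = (3·3 - (0)²) + (3·6 - (1)²) + (3·6 - (-2)²) = 9 + 17 + 14 = 40,
  det = 3·(3·6 - (-2)²) - (0)·((0)·6 - (-2)·(1)) + (1)·((0)·(-2) - 3·(1)) = 3·(14) - (0)·(2) + (1)·(-3) = 39.
  So p(λ) = λ³ - 12λ² + 40λ - 39.
Step 2 — look for an integer root (rational root theorem: any rational root is an integer divisor of 39). Testing λ = 3:
  p(3) = 27 - 108 + 120 - 39 = 0  ✓
  Dividing out (λ - 3): p(λ) = (λ - 3)(λ² - 9λ + 13).
Step 3 — remaining eigenvalues from the quadratic λ² - 9λ + 13 = 0:
  Δ = 9² - 4·13 = 81 - 52 = 29,  λ = (9 ± √29)/2 = (9 ± 5.3852)/2 ≈ 7.1926 or 1.8074.
  Sorted: λ_1 = 7.1926,  λ_2 = 3,  λ_3 = 1.8074  (check: sum = 12 = tr ✓).

Step 4 — unit eigenvector for λ_1 ≈ 7.1926: v spans the null space of (Sigma - λ_1 I), whose rows are
  r_1 = (-4.1926, 0, 1),  r_2 = (0, -4.1926, -2),  r_3 = (1, -2, -1.1926).
  v is orthogonal to every row, so take v ∝ r_1 × r_2 = ((0)·(-2) - (1)·(-4.1926), (1)·(0) - (-4.1926)·(-2), (-4.1926)·(-4.1926) - (0)·(0)) ≈ (4.1926, -8.3852, 17.5777).
  Let u = (4.1926, -8.3852, 17.5777).
  ||u|| = √((4.1926)² + (-8.3852)² + (17.5777)²) = √(396.8659) ≈ 19.9215,  v_1 = u/||u|| ≈ (0.2105, -0.4209, 0.8824) (||v_1|| = 1).

λ_1 = 7.1926,  λ_2 = 3,  λ_3 = 1.8074;  v_1 ≈ (0.2105, -0.4209, 0.8824)


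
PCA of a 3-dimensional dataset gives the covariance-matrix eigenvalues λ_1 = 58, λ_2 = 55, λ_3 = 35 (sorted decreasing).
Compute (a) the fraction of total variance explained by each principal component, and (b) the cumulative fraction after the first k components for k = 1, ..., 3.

Step 1 — total variance = trace(Sigma) = Σ λ_i = 58 + 55 + 35 = 148.

Step 2 — fraction explained by component i = λ_i / Σ λ:
  PC1: 58/148 = 0.3919
  PC2: 55/148 = 0.3716
  PC3: 35/148 = 0.2365

Step 3 — cumulative fraction after k components = (λ_1 + ... + λ_k) / Σ λ:
  k = 1: 58/148 = 0.3919
  k = 2: (58 + 55)/148 = 113/148 = 0.7635
  k = 3: (58 + 55 + 35)/148 = 148/148 = 1

Summary (fraction, with percent):

explained: PC1 0.3919 (39.19%), PC2 0.3716 (37.16%), PC3 0.2365 (23.65%);  cumulative: 0.3919, 0.7635, 1


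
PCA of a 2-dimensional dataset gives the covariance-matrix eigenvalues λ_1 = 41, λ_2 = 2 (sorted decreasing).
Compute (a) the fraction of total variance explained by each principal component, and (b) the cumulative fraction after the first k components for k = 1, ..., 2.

Step 1 — total variance = trace(Sigma) = Σ λ_i = 41 + 2 = 43.

Step 2 — fraction explained by component i = λ_i / Σ λ:
  PC1: 41/43 = 0.9535
  PC2: 2/43 = 0.0465

Step 3 — cumulative fraction after k components = (λ_1 + ... + λ_k) / Σ λ:
  k = 1: 41/43 = 0.9535
  k = 2: (41 + 2)/43 = 43/43 = 1

Summary (fraction, with percent):

explained: PC1 0.9535 (95.35%), PC2 0.0465 (4.65%);  cumulative: 0.9535, 1


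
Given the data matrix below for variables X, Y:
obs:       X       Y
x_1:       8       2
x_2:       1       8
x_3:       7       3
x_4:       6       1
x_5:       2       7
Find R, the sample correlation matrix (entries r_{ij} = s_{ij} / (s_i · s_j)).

Step 1 — column means:
  mean(X) = (8 + 1 + 7 + 6 + 2) / 5 = 24/5 = 4.8
  mean(Y) = (2 + 8 + 3 + 1 + 7) / 5 = 21/5 = 4.2

Step 2 — sample variances and covariances s[i,j] = (1/(n-1)) · Σ_k (x_{k,i} - mean_i) · (x_{k,j} - mean_j), with n-1 = 4:
  s[X,X] = ((3.2)·(3.2) + (-3.8)·(-3.8) + (2.2)·(2.2) + (1.2)·(1.2) + (-2.8)·(-2.8)) / 4 = 38.8/4 = 9.7
  s[X,Y] = ((3.2)·(-2.2) + (-3.8)·(3.8) + (2.2)·(-1.2) + (1.2)·(-3.2) + (-2.8)·(2.8)) / 4 = -35.8/4 = -8.95
  s[Y,Y] = ((-2.2)·(-2.2) + (3.8)·(3.8) + (-1.2)·(-1.2) + (-3.2)·(-3.2) + (2.8)·(2.8)) / 4 = 38.8/4 = 9.7
  Sample standard deviations s_i = √(s[i,i]):
  s(X) = √(9.7) = 3.1145
  s(Y) = √(9.7) = 3.1145

Step 3 — r_{ij} = s_{ij} / (s_i · s_j):
  r[X,X] = 1 (diagonal).
  r[X,Y] = -8.95 / (3.1145 · 3.1145) = -8.95 / 9.7 = -0.9227
  r[Y,Y] = 1 (diagonal).

R is symmetric with unit diagonal. Assembling:

R = [[1, -0.9227],
 [-0.9227, 1]]


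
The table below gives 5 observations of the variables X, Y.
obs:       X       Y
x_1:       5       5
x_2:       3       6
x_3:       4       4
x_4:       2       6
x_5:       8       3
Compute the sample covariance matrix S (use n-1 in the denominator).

Step 1 — column means:
  mean(X) = (5 + 3 + 4 + 2 + 8) / 5 = 22/5 = 4.4
  mean(Y) = (5 + 6 + 4 + 6 + 3) / 5 = 24/5 = 4.8

Step 2 — sample covariance S[i,j] = (1/(n-1)) · Σ_k (x_{k,i} - mean_i) · (x_{k,j} - mean_j), with n-1 = 4.
  S[X,X] = ((0.6)·(0.6) + (-1.4)·(-1.4) + (-0.4)·(-0.4) + (-2.4)·(-2.4) + (3.6)·(3.6)) / 4 = 21.2/4 = 5.3
  S[X,Y] = ((0.6)·(0.2) + (-1.4)·(1.2) + (-0.4)·(-0.8) + (-2.4)·(1.2) + (3.6)·(-1.8)) / 4 = -10.6/4 = -2.65
  S[Y,Y] = ((0.2)·(0.2) + (1.2)·(1.2) + (-0.8)·(-0.8) + (1.2)·(1.2) + (-1.8)·(-1.8)) / 4 = 6.8/4 = 1.7

S is symmetric (S[j,i] = S[i,j]). Assembling:

S = [[5.3, -2.65],
 [-2.65, 1.7]]


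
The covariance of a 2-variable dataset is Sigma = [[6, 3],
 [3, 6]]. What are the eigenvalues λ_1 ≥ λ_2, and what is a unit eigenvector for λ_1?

Step 1 — characteristic polynomial of 2×2 Sigma:
  det(Sigma - λI) = λ² - trace · λ + det = 0.
  trace = 6 + 6 = 12, det = 6·6 - (3)² = 27.
Step 2 — discriminant:
  Δ = trace² - 4·det = 144 - 108 = 36.
Step 3 — eigenvalues:
  λ = (trace ± √Δ)/2 = (12 ± 6)/2,
  λ_1 = 9,  λ_2 = 3.

Step 4 — unit eigenvector for λ_1: solve (Sigma - λ_1 I)v = 0. First row:
  (6 - 9)·v_x + (3)·v_y = 0, i.e. (-3)·v_x + (3)·v_y = 0,
  so v ∝ (b, λ_1 - a) = (3, 3) = u.
  ||u|| = √((3)² + (3)²) = √(18) ≈ 4.2426,
  v_1 = u/||u|| ≈ (0.7071, 0.7071) (||v_1|| = 1).

λ_1 = 9,  λ_2 = 3;  v_1 ≈ (0.7071, 0.7071)


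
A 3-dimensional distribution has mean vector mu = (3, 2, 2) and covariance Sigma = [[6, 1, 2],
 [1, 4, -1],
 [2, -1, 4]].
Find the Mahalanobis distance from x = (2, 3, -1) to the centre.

Step 1 — centre the observation: (x - mu) = (-1, 1, -3).

Step 2 — invert Sigma (cofactor / det for 3×3, or solve directly):
  Sigma^{-1} = [[0.2273, -0.0909, -0.1364],
 [-0.0909, 0.303, 0.1212],
 [-0.1364, 0.1212, 0.3485]].

Step 3 — form the quadratic (x - mu)^T · Sigma^{-1} · (x - mu):
  Sigma^{-1} · (x - mu) = (0.0909, 0.0303, -0.7879).
  (x - mu)^T · [Sigma^{-1} · (x - mu)] = (-1)·(0.0909) + (1)·(0.0303) + (-3)·(-0.7879) = 2.303.

Step 4 — take square root: d = √(2.303) ≈ 1.5176.

d(x, mu) = √(2.303) ≈ 1.5176


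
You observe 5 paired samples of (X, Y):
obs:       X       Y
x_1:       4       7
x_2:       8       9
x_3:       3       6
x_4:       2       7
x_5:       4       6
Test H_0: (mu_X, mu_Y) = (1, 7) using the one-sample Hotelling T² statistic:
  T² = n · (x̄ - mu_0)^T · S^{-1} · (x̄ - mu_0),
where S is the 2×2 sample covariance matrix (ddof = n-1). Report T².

Step 1 — sample mean vector:
  mean(X) = (4 + 8 + 3 + 2 + 4) / 5 = 21/5 = 4.2
  mean(Y) = (7 + 9 + 6 + 7 + 6) / 5 = 35/5 = 7
  x̄ = (4.2, 7),  deviation x̄ - mu_0 = (4.2, 7) - (1, 7) = (3.2, 0).

Step 2 — sample covariance matrix, S[i,j] = (1/(n-1)) · Σ_k (x_{k,i} - mean_i) · (x_{k,j} - mean_j), divisor n-1 = 4:
  S[X,X] = ((-0.2)·(-0.2) + (3.8)·(3.8) + (-1.2)·(-1.2) + (-2.2)·(-2.2) + (-0.2)·(-0.2)) / 4 = 20.8/4 = 5.2
  S[X,Y] = ((-0.2)·(0) + (3.8)·(2) + (-1.2)·(-1) + (-2.2)·(0) + (-0.2)·(-1)) / 4 = 9/4 = 2.25
  S[Y,Y] = ((0)·(0) + (2)·(2) + (-1)·(-1) + (0)·(0) + (-1)·(-1)) / 4 = 6/4 = 1.5
  S = [[5.2, 2.25],
 [2.25, 1.5]].

Step 3 — invert S. det(S) = 5.2·1.5 - (2.25)² = 2.7375.
  S^{-1} = (1/det) · [[d, -b], [-b, a]] = [[0.5479, -0.8219],
 [-0.8219, 1.8995]].

Step 4 — quadratic form (x̄ - mu_0)^T · S^{-1} · (x̄ - mu_0):
  S^{-1} · (x̄ - mu_0) = (1.7534, -2.6301),
  (x̄ - mu_0)^T · [...] = (3.2)·(1.7534) + (0)·(-2.6301) = 5.611.

Step 5 — scale by n: T² = 5 · 5.611 = 28.0548.

T² ≈ 28.0548


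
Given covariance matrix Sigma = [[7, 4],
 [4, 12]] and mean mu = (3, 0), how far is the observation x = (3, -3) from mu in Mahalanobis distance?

Step 1 — centre the observation: (x - mu) = (0, -3).

Step 2 — invert Sigma. det(Sigma) = 7·12 - (4)² = 68.
  Sigma^{-1} = (1/det) · [[d, -b], [-b, a]] = [[0.1765, -0.0588],
 [-0.0588, 0.1029]].

Step 3 — form the quadratic (x - mu)^T · Sigma^{-1} · (x - mu):
  Sigma^{-1} · (x - mu) = (0.1765, -0.3088).
  (x - mu)^T · [Sigma^{-1} · (x - mu)] = (0)·(0.1765) + (-3)·(-0.3088) = 0.9265.

Step 4 — take square root: d = √(0.9265) ≈ 0.9625.

d(x, mu) = √(0.9265) ≈ 0.9625


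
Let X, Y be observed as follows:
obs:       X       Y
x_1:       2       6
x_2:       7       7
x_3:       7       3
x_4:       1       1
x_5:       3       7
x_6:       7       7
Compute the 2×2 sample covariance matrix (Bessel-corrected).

Step 1 — column means:
  mean(X) = (2 + 7 + 7 + 1 + 3 + 7) / 6 = 27/6 = 4.5
  mean(Y) = (6 + 7 + 3 + 1 + 7 + 7) / 6 = 31/6 = 5.1667

Step 2 — sample covariance S[i,j] = (1/(n-1)) · Σ_k (x_{k,i} - mean_i) · (x_{k,j} - mean_j), with n-1 = 5.
  S[X,X] = ((-2.5)·(-2.5) + (2.5)·(2.5) + (2.5)·(2.5) + (-3.5)·(-3.5) + (-1.5)·(-1.5) + (2.5)·(2.5)) / 5 = 39.5/5 = 7.9
  S[X,Y] = ((-2.5)·(0.8333) + (2.5)·(1.8333) + (2.5)·(-2.1667) + (-3.5)·(-4.1667) + (-1.5)·(1.8333) + (2.5)·(1.8333)) / 5 = 13.5/5 = 2.7
  S[Y,Y] = ((0.8333)·(0.8333) + (1.8333)·(1.8333) + (-2.1667)·(-2.1667) + (-4.1667)·(-4.1667) + (1.8333)·(1.8333) + (1.8333)·(1.8333)) / 5 = 32.8333/5 = 6.5667

S is symmetric (S[j,i] = S[i,j]). Assembling:

S = [[7.9, 2.7],
 [2.7, 6.5667]]


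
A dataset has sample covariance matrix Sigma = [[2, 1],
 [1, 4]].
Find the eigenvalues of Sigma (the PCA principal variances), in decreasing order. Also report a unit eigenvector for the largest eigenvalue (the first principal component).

Step 1 — characteristic polynomial of 2×2 Sigma:
  det(Sigma - λI) = λ² - trace · λ + det = 0.
  trace = 2 + 4 = 6, det = 2·4 - (1)² = 7.
Step 2 — discriminant:
  Δ = trace² - 4·det = 36 - 28 = 8.
Step 3 — eigenvalues:
  λ = (trace ± √Δ)/2 = (6 ± 2.8284)/2,
  λ_1 = 4.4142,  λ_2 = 1.5858.

Step 4 — unit eigenvector for λ_1: solve (Sigma - λ_1 I)v = 0. First row:
  (2 - 4.4142)·v_x + (1)·v_y = 0, i.e. (-2.4142)·v_x + (1)·v_y = 0,
  so v ∝ (b, λ_1 - a) = (1, 2.4142) = u.
  ||u|| = √((1)² + (2.4142)²) = √(6.8284) ≈ 2.6131,
  v_1 = u/||u|| ≈ (0.3827, 0.9239) (||v_1|| = 1).

λ_1 = 4.4142,  λ_2 = 1.5858;  v_1 ≈ (0.3827, 0.9239)
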